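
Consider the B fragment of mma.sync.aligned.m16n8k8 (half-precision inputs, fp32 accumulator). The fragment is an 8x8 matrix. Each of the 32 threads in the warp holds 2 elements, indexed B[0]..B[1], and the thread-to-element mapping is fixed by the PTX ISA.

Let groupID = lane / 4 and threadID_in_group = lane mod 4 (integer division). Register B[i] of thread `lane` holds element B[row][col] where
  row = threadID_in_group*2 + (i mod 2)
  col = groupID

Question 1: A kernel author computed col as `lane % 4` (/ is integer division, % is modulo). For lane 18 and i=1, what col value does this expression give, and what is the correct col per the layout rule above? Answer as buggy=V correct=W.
buggy=2 correct=4

`lane % 4`[18,1]=>2
lane 18=>18/4=4, 18 mod 4=2
i=1  r:2·2+1=>5  c:4
col: 2 vs 4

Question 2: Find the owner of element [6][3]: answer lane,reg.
15,0

c: 3->gid=3  r: 6->tid=3,i&1=0
L=3*4+3=15  i=0=0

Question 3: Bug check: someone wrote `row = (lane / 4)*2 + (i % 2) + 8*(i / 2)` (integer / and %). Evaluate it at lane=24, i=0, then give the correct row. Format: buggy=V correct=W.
`(lane / 4)*2 + (i % 2) + 8*(i / 2)`[24,0]=>12
24: grp=6,tig=0
[0] (0*2+0,6) = (0,6)
row: 12 vs 0

buggy=12 correct=0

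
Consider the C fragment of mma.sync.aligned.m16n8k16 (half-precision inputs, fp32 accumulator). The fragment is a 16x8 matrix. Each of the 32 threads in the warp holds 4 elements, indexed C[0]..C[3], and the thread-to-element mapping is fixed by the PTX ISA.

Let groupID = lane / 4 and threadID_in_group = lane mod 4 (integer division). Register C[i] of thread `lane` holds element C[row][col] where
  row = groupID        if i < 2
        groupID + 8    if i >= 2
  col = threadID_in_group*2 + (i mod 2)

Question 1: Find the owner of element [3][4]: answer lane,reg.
r=3⇒gr=3,Rb=0  c=4⇒th=2,odd=0
L=3*4+2=14  i=0*2+0=0

14,0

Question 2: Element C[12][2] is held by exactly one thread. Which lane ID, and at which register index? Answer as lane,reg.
r:12=>grp=4,rB=1  c:2=>tig=1,lo=0
L=4*4+1=17  i=1*2+0=2

17,2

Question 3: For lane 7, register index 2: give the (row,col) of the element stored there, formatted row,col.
lane 7: G=1 (7/4), T=3 (7%4)
i=2: r=1+8=9, c=3*2+0=6

9,6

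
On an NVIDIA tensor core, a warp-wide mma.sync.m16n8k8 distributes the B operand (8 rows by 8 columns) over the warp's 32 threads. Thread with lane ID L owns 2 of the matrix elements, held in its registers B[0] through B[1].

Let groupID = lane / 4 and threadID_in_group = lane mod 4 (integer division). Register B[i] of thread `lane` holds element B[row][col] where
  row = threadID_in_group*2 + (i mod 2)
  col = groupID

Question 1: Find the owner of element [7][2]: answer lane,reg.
11,1

c:2=>grp=2  r:7=>tig=3,lo=1
L=2*4+3=11  i=1=1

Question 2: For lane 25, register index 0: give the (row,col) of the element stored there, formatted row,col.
2,6

lane 25->25/4=6, 25 mod 4=1
i=0  r:2·1+0->2  c:6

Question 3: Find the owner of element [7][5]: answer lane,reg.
23,1

c: 5->gid=5  r: 7->tid=3,i&1=1
L=5*4+3=23  i=1=1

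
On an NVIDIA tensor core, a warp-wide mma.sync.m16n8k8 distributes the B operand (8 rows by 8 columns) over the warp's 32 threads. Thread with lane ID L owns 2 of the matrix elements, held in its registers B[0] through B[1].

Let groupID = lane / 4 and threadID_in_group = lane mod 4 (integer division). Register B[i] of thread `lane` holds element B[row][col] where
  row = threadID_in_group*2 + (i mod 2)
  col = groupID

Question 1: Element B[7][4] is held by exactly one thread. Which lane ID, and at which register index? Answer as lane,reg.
19,1

c: 4->gid=4  r: 7->tid=3,i&1=1
L=4*4+3=19  i=1=1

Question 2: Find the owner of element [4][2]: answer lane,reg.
10,0

c=2→G=2  r=4→T=2,p=0
L=2*4+2=10  i=0=0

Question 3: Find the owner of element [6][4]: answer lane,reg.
19,0

c=4->g=4  r=6->t=3,b0=0
L=4*4+3=19  i=0=0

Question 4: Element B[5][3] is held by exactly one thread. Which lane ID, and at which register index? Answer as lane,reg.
c=3→G=3  r=5→T=2,p=1
L=3*4+2=14  i=1=1

14,1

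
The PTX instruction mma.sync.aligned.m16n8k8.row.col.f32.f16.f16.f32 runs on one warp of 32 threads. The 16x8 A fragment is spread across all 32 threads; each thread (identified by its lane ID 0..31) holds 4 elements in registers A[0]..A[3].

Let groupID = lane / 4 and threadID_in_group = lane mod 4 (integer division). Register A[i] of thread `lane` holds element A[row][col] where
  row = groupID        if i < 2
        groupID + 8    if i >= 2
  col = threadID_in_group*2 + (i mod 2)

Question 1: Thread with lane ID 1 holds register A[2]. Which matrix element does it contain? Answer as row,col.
L=1->gid=1>>2=0, tid=1&3=1
[2]->row 0+8=8  col 1·2+0=2

8,2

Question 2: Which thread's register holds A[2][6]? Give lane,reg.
11,0

r=2⇒gr=2,Rb=0  c=6⇒th=3,odd=0
L=2*4+3=11  i=0*2+0=0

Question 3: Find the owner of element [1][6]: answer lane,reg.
7,0

r:1=>grp=1,rB=0  c:6=>tig=3,lo=0
L=1*4+3=7  i=0*2+0=0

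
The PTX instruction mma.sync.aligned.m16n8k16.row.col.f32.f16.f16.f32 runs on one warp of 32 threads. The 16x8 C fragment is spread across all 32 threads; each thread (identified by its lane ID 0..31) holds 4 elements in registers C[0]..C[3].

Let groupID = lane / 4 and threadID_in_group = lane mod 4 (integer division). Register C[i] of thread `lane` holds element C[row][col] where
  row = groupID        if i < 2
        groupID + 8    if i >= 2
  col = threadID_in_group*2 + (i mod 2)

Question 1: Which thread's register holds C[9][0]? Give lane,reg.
4,2

r=9->g=1,rb=1  c=0->t=0,b0=0
L=1*4+0=4  i=1*2+0=2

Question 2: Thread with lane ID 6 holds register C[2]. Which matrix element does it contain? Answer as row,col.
lane 6→6/4=1, 6 mod 4=2
i=2  r:1+8→9  c:2·2+0→4

9,4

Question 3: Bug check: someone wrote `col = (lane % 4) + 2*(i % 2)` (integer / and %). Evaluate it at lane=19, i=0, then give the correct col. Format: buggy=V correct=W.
`(lane % 4) + 2*(i % 2)`[19,0]=>3
lane 19: grp=4 (19/4), tig=3 (19%4)
i=0: r=4+0=4, c=3*2+0=6
col: 3 vs 6

buggy=3 correct=6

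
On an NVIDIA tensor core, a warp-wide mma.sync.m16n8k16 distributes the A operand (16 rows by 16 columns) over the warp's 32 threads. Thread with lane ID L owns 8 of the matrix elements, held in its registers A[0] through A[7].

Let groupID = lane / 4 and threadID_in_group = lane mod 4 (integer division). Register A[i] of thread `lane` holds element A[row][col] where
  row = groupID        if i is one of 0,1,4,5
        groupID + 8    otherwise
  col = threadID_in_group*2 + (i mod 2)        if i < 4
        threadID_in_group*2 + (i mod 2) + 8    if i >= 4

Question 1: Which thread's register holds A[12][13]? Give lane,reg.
18,7

r=12->g=4,rb=1  c=13->cb=1,t=2,b0=1
L=4*4+2=18  i=1*4+1*2+1=7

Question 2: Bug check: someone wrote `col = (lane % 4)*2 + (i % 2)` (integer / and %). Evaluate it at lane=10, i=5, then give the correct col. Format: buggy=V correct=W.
buggy=5 correct=13

`(lane % 4)*2 + (i % 2)`[10,5]->5
L=10->gid=10>>2=2, tid=10&3=2
[5]->row 2+0=2  col 2·2+1+8=13
col: 5 vs 13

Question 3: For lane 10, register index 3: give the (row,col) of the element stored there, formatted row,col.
lane 10=>10/4=2, 10 mod 4=2
i=3  r:2+8=>10  c:2·2+1+0=>5

10,5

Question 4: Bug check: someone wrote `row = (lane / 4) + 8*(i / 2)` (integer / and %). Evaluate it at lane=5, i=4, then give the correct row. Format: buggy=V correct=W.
buggy=17 correct=1

`(lane / 4) + 8*(i / 2)`[5,4]→17
lane 5→5/4=1, 5 mod 4=1
i=4  r:1+0→1  c:2·1+0+8→10
row: 17 vs 1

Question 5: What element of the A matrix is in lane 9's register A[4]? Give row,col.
2,10

L=9→G=9>>2=2, T=9&3=1
[4]→row 2+0=2  col 1·2+0+8=10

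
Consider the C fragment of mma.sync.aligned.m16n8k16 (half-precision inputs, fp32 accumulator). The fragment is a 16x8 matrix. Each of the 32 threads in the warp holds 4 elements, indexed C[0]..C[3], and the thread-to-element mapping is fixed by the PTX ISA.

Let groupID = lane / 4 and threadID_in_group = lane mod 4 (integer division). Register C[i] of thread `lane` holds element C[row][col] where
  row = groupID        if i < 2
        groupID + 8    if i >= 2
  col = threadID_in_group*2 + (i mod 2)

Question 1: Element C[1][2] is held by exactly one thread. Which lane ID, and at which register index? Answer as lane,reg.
5,0

r: 1->gid=1,r8=0  c: 2->tid=1,i&1=0
L=1*4+1=5  i=0*2+0=0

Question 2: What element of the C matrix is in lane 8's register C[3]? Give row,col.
8: G=2,T=0
[3] (2+8,0*2+1) = (10,1)

10,1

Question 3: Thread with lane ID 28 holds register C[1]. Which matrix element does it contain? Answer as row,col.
lane 28→28/4=7, 28 mod 4=0
i=1  r:7+0→7  c:2·0+1→1

7,1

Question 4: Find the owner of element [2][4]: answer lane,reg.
10,0

r=2->g=2,rb=0  c=4->t=2,b0=0
L=2*4+2=10  i=0*2+0=0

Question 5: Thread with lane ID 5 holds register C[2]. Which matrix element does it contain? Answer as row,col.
5: gr=1,th=1
[2] (1+8,1*2+0) = (9,2)

9,2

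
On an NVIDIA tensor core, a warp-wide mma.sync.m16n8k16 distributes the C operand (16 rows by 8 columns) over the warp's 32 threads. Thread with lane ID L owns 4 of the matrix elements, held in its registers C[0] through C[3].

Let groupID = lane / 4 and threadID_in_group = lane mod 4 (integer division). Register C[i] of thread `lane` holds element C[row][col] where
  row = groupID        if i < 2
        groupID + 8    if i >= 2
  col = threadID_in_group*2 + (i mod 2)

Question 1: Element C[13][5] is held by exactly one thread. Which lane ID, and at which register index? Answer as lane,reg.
22,3

r=13⇒gr=5,Rb=1  c=5⇒th=2,odd=1
L=5*4+2=22  i=1*2+1=3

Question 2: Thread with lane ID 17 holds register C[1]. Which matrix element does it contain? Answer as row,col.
4,3

17: g=4,t=1
[1] (4+0,1*2+1) = (4,3)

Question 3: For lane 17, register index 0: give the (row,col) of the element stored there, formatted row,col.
L=17->g=17>>2=4, t=17&3=1
[0]->row 4+0=4  col 1·2+0=2

4,2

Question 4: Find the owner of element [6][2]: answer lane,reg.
25,0

r=6->g=6,rb=0  c=2->t=1,b0=0
L=6*4+1=25  i=0*2+0=0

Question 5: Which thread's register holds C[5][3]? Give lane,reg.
21,1

r=5->g=5,rb=0  c=3->t=1,b0=1
L=5*4+1=21  i=0*2+1=1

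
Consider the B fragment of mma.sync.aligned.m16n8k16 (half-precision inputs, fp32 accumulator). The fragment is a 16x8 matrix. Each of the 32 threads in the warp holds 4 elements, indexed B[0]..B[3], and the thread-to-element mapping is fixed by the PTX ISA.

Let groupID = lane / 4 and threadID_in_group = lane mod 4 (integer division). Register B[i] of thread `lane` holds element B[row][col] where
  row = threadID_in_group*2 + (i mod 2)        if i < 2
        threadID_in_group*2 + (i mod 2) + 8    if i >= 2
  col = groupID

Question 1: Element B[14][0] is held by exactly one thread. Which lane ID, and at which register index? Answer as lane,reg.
c: 0->gid=0  r: 14->r8=1,tid=3,i&1=0
L=0*4+3=3  i=1*2+0=2

3,2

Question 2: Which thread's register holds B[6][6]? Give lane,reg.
27,0

c: 6->gid=6  r: 6->r8=0,tid=3,i&1=0
L=6*4+3=27  i=0*2+0=0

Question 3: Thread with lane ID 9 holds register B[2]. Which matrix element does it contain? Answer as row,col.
10,2

lane 9->9/4=2, 9 mod 4=1
i=2  r:2·1+0+8->10  c:2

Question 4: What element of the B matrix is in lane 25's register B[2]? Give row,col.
10,6

lane 25: gid=6 (25/4), tid=1 (25%4)
i=2: r=1*2+0+8=10, c=gid=6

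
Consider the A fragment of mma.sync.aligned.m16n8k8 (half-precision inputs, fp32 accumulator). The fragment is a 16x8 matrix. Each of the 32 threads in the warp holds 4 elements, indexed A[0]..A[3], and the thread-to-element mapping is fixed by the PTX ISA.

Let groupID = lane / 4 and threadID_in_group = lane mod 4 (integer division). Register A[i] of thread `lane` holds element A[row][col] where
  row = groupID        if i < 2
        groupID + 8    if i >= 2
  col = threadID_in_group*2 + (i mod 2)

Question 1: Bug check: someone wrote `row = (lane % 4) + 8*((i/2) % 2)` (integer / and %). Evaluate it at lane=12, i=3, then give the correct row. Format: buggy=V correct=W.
buggy=8 correct=11

`(lane % 4) + 8*((i/2) % 2)`[12,3]→8
lane 12: G=3 (12/4), T=0 (12%4)
i=3: r=3+8=11, c=0*2+1=1
row: 8 vs 11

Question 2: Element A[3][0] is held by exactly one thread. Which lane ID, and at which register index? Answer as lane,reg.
r=3->g=3,rb=0  c=0->t=0,b0=0
L=3*4+0=12  i=0*2+0=0

12,0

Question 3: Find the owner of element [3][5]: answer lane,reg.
14,1

r: 3->gid=3,r8=0  c: 5->tid=2,i&1=1
L=3*4+2=14  i=0*2+1=1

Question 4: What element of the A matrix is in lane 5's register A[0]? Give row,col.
1,2

lane 5: G=1 (5/4), T=1 (5%4)
i=0: r=1+0=1, c=1*2+0=2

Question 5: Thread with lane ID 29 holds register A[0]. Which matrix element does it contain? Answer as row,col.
7,2

lane 29=>29/4=7, 29 mod 4=1
i=0  r:7+0=>7  c:2·1+0=>2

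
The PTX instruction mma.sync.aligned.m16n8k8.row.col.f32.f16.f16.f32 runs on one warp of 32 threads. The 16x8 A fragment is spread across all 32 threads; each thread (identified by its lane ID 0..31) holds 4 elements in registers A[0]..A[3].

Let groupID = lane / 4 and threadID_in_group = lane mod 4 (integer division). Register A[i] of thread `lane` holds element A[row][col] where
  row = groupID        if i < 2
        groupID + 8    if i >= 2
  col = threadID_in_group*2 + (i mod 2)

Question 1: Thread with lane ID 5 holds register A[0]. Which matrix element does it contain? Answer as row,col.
L=5->gid=5>>2=1, tid=5&3=1
[0]->row 1+0=1  col 1·2+0=2

1,2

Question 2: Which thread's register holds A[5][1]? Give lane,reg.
20,1

r: 5->gid=5,r8=0  c: 1->tid=0,i&1=1
L=5*4+0=20  i=0*2+1=1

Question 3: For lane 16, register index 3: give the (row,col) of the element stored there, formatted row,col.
12,1

lane 16: grp=4 (16/4), tig=0 (16%4)
i=3: r=4+8=12, c=0*2+1=1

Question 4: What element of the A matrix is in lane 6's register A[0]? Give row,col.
1,4

lane 6: G=1 (6/4), T=2 (6%4)
i=0: r=1+0=1, c=2*2+0=4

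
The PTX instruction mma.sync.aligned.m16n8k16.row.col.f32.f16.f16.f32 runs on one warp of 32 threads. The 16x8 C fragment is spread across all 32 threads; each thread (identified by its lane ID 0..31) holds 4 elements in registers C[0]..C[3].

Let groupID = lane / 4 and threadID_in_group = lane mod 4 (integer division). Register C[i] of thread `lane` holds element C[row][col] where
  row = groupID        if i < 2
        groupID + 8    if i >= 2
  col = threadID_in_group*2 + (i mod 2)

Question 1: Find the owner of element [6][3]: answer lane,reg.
r:6=>grp=6,rB=0  c:3=>tig=1,lo=1
L=6*4+1=25  i=0*2+1=1

25,1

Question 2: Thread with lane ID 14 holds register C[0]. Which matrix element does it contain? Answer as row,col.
3,4

lane 14: gr=3 (14/4), th=2 (14%4)
i=0: r=3+0=3, c=2*2+0=4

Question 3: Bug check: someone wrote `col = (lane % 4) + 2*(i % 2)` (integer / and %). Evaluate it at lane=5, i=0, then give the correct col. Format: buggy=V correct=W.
`(lane % 4) + 2*(i % 2)`[5,0]→1
L=5→G=5>>2=1, T=5&3=1
[0]→row 1+0=1  col 1·2+0=2
col: 1 vs 2

buggy=1 correct=2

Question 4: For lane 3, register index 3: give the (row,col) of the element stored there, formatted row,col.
L=3->gid=3>>2=0, tid=3&3=3
[3]->row 0+8=8  col 3·2+1=7

8,7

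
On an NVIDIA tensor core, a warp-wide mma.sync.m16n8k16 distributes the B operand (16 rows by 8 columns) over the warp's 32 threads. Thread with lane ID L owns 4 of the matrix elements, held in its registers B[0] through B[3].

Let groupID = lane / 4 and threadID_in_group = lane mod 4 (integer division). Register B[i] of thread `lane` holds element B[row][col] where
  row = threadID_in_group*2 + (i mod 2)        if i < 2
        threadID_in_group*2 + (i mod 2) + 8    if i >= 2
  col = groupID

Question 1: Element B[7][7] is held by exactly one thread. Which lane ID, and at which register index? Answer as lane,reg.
c=7→G=7  r=7→rhi=0,T=3,p=1
L=7*4+3=31  i=0*2+1=1

31,1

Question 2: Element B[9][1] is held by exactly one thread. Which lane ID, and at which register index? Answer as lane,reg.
c=1→G=1  r=9→rhi=1,T=0,p=1
L=1*4+0=4  i=1*2+1=3

4,3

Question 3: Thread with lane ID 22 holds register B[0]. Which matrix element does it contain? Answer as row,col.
lane 22: gid=5 (22/4), tid=2 (22%4)
i=0: r=2*2+0+0=4, c=gid=5

4,5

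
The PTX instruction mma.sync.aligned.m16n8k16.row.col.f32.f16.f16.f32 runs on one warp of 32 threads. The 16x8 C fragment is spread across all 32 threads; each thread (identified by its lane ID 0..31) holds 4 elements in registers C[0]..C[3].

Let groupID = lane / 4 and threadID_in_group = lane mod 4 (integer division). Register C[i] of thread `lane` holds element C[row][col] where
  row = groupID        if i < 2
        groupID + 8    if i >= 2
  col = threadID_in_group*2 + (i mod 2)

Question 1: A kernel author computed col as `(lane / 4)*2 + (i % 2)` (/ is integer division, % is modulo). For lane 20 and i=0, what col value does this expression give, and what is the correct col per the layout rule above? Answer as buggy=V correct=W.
buggy=10 correct=0

`(lane / 4)*2 + (i % 2)`[20,0]→10
20: G=5,T=0
[0] (5+0,0*2+0) = (5,0)
col: 10 vs 0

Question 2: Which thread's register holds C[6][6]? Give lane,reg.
r=6→G=6,rhi=0  c=6→T=3,p=0
L=6*4+3=27  i=0*2+0=0

27,0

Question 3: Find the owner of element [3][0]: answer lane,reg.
12,0

r=3→G=3,rhi=0  c=0→T=0,p=0
L=3*4+0=12  i=0*2+0=0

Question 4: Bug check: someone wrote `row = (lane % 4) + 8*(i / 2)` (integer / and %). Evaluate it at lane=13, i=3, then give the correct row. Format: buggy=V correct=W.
buggy=9 correct=11

`(lane % 4) + 8*(i / 2)`[13,3]->9
L=13->gid=13>>2=3, tid=13&3=1
[3]->row 3+8=11  col 1·2+1=3
row: 9 vs 11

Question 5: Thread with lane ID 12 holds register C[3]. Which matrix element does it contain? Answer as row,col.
11,1

lane 12: grp=3 (12/4), tig=0 (12%4)
i=3: r=3+8=11, c=0*2+1=1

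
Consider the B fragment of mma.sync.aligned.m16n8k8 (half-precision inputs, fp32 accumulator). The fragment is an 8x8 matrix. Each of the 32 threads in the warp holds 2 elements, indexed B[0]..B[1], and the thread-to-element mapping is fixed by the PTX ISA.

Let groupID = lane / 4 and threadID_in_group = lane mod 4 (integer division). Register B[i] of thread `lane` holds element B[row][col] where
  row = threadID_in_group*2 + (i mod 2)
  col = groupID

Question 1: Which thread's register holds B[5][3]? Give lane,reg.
c=3⇒gr=3  r=5⇒th=2,odd=1
L=3*4+2=14  i=1=1

14,1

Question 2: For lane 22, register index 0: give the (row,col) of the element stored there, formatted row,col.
4,5

22: gr=5,th=2
[0] (2*2+0,5) = (4,5)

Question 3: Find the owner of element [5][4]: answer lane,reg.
c: 4->gid=4  r: 5->tid=2,i&1=1
L=4*4+2=18  i=1=1

18,1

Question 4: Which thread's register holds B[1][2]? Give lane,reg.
8,1

c:2=>grp=2  r:1=>tig=0,lo=1
L=2*4+0=8  i=1=1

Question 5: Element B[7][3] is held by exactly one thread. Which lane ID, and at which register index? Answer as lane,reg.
15,1

c=3⇒gr=3  r=7⇒th=3,odd=1
L=3*4+3=15  i=1=1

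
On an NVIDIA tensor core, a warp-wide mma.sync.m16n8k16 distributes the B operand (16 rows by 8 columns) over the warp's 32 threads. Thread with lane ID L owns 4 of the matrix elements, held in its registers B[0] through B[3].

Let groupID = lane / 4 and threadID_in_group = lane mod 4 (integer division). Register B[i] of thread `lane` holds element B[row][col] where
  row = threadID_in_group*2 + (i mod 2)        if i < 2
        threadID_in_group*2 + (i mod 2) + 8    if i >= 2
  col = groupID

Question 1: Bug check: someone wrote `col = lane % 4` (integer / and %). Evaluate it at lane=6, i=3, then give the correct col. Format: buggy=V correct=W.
buggy=2 correct=1

`lane % 4`[6,3]⇒2
lane 6: gr=1 (6/4), th=2 (6%4)
i=3: r=2*2+1+8=13, c=gr=1
col: 2 vs 1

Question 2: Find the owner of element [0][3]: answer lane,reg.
12,0

c:3=>grp=3  r:0=>rB=0,tig=0,lo=0
L=3*4+0=12  i=0*2+0=0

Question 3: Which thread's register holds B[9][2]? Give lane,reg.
c=2⇒gr=2  r=9⇒Rb=1,th=0,odd=1
L=2*4+0=8  i=1*2+1=3

8,3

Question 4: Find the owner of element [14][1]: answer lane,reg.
c: 1->gid=1  r: 14->r8=1,tid=3,i&1=0
L=1*4+3=7  i=1*2+0=2

7,2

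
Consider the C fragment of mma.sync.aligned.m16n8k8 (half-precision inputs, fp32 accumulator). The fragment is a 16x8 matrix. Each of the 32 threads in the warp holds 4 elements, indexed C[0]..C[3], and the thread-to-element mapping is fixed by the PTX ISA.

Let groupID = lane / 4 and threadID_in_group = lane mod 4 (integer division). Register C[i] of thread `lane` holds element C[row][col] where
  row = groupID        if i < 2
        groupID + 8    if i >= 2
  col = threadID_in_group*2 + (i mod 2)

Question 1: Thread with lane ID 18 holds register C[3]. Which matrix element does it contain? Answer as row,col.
12,5

18: G=4,T=2
[3] (4+8,2*2+1) = (12,5)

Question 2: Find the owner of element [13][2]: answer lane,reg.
r=13->g=5,rb=1  c=2->t=1,b0=0
L=5*4+1=21  i=1*2+0=2

21,2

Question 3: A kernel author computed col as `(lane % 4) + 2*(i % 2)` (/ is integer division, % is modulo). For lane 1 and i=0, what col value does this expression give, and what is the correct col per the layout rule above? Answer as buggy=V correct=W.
buggy=1 correct=2

`(lane % 4) + 2*(i % 2)`[1,0]=>1
1: grp=0,tig=1
[0] (0+0,1*2+0) = (0,2)
col: 1 vs 2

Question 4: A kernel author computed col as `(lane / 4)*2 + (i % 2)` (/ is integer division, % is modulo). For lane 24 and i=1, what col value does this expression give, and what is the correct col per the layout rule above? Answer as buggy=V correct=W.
`(lane / 4)*2 + (i % 2)`[24,1]=>13
lane 24: grp=6 (24/4), tig=0 (24%4)
i=1: r=6+0=6, c=0*2+1=1
col: 13 vs 1

buggy=13 correct=1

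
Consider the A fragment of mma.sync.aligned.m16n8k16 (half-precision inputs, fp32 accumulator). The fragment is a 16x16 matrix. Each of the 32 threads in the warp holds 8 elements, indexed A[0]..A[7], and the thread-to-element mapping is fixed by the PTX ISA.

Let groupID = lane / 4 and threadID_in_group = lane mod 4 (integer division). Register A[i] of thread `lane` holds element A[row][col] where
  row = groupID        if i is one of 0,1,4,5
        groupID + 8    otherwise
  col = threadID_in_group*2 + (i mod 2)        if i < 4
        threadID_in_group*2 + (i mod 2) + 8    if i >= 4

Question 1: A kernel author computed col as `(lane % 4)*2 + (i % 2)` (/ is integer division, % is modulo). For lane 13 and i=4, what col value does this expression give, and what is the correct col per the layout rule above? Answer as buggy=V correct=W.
buggy=2 correct=10

`(lane % 4)*2 + (i % 2)`[13,4]->2
lane 13: g=3 (13/4), t=1 (13%4)
i=4: r=3+0=3, c=1*2+0+8=10
col: 2 vs 10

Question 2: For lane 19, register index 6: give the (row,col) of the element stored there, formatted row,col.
19: G=4,T=3
[6] (4+8,3*2+0+8) = (12,14)

12,14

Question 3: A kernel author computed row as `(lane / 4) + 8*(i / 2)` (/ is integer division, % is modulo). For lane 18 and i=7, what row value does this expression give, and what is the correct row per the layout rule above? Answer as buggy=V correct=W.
buggy=28 correct=12

`(lane / 4) + 8*(i / 2)`[18,7]⇒28
lane 18: gr=4 (18/4), th=2 (18%4)
i=7: r=4+8=12, c=2*2+1+8=13
row: 28 vs 12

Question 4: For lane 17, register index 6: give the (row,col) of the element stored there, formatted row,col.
12,10

lane 17⇒17/4=4, 17 mod 4=1
i=6  r:4+8⇒12  c:2·1+0+8⇒10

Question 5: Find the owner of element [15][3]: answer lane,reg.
r=15⇒gr=7,Rb=1  c=3⇒Cb=0,th=1,odd=1
L=7*4+1=29  i=0*4+1*2+1=3

29,3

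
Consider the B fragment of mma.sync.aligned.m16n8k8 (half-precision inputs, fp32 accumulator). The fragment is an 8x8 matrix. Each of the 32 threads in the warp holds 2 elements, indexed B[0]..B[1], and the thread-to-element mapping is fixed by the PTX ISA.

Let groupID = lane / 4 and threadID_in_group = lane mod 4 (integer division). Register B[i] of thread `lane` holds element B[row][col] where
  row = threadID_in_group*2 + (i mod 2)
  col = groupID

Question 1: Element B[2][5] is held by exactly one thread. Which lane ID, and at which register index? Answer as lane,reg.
21,0

c:5=>grp=5  r:2=>tig=1,lo=0
L=5*4+1=21  i=0=0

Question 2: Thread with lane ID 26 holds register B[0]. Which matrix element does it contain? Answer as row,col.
4,6

26: g=6,t=2
[0] (2*2+0,6) = (4,6)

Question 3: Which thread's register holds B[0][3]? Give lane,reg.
c: 3->gid=3  r: 0->tid=0,i&1=0
L=3*4+0=12  i=0=0

12,0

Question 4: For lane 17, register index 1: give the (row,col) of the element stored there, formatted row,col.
3,4

lane 17->17/4=4, 17 mod 4=1
i=1  r:2·1+1->3  c:4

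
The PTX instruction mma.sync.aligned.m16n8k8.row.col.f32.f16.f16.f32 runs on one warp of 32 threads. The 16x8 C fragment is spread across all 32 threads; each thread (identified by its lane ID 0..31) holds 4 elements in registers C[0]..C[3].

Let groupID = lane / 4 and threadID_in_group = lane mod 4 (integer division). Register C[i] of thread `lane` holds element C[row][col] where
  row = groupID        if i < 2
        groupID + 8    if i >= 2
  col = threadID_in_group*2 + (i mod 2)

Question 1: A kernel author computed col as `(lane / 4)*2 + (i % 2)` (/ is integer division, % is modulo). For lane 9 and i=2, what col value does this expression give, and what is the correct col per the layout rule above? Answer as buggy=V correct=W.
buggy=4 correct=2

`(lane / 4)*2 + (i % 2)`[9,2]→4
9: G=2,T=1
[2] (2+8,1*2+0) = (10,2)
col: 4 vs 2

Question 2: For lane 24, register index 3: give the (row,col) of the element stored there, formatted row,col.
14,1

lane 24: grp=6 (24/4), tig=0 (24%4)
i=3: r=6+8=14, c=0*2+1=1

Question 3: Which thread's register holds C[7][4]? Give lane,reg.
30,0

r=7→G=7,rhi=0  c=4→T=2,p=0
L=7*4+2=30  i=0*2+0=0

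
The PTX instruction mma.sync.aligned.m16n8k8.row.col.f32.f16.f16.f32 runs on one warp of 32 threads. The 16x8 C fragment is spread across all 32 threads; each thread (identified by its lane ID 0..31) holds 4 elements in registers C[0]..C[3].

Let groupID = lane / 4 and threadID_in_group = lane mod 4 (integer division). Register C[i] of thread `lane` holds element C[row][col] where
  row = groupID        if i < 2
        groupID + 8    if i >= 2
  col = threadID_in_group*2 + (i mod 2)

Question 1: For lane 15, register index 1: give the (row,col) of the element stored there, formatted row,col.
lane 15: G=3 (15/4), T=3 (15%4)
i=1: r=3+0=3, c=3*2+1=7

3,7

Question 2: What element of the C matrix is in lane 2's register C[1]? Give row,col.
lane 2=>2/4=0, 2 mod 4=2
i=1  r:0+0=>0  c:2·2+1=>5

0,5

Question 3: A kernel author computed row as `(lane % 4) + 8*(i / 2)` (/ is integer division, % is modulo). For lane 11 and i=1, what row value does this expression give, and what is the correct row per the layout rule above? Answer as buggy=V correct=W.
`(lane % 4) + 8*(i / 2)`[11,1]⇒3
lane 11: gr=2 (11/4), th=3 (11%4)
i=1: r=2+0=2, c=3*2+1=7
row: 3 vs 2

buggy=3 correct=2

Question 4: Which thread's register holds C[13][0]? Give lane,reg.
r: 13->gid=5,r8=1  c: 0->tid=0,i&1=0
L=5*4+0=20  i=1*2+0=2

20,2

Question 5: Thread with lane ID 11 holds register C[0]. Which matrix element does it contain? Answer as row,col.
2,6

lane 11->11/4=2, 11 mod 4=3
i=0  r:2+0->2  c:2·3+0->6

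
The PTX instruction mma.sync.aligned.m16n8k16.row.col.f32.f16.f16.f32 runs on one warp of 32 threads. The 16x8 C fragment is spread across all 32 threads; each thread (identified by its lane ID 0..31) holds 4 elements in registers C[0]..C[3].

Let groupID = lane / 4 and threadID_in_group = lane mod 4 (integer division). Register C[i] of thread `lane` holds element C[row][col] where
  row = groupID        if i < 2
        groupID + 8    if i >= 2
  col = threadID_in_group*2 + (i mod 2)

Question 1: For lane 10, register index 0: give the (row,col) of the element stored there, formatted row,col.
2,4

L=10=>grp=10>>2=2, tig=10&3=2
[0]=>row 2+0=2  col 2·2+0=4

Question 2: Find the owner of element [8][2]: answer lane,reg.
1,2

r=8⇒gr=0,Rb=1  c=2⇒th=1,odd=0
L=0*4+1=1  i=1*2+0=2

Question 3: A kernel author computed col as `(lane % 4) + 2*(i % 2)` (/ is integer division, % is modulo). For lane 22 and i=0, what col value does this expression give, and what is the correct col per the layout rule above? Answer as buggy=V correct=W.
buggy=2 correct=4

`(lane % 4) + 2*(i % 2)`[22,0]=>2
22: grp=5,tig=2
[0] (5+0,2*2+0) = (5,4)
col: 2 vs 4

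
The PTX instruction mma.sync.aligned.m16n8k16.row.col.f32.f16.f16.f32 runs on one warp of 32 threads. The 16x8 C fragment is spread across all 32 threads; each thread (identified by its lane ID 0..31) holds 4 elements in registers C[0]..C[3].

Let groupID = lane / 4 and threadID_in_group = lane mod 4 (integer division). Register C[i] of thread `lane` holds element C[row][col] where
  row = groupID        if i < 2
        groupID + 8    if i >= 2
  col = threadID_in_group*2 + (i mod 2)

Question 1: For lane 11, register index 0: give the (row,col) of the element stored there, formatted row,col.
L=11→G=11>>2=2, T=11&3=3
[0]→row 2+0=2  col 3·2+0=6

2,6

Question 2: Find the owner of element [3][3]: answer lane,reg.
r:3=>grp=3,rB=0  c:3=>tig=1,lo=1
L=3*4+1=13  i=0*2+1=1

13,1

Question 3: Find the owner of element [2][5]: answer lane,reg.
r: 2->gid=2,r8=0  c: 5->tid=2,i&1=1
L=2*4+2=10  i=0*2+1=1

10,1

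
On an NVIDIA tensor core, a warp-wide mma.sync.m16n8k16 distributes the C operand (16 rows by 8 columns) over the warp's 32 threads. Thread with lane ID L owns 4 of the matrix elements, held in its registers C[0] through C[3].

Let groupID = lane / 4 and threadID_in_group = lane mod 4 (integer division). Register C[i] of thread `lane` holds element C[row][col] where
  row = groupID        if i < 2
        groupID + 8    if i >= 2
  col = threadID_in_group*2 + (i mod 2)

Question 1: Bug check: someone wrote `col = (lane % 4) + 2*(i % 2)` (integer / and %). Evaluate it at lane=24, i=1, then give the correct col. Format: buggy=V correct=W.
`(lane % 4) + 2*(i % 2)`[24,1]->2
24: g=6,t=0
[1] (6+0,0*2+1) = (6,1)
col: 2 vs 1

buggy=2 correct=1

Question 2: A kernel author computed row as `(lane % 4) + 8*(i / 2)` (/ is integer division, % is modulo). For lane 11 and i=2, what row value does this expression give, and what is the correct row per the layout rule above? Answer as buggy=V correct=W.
buggy=11 correct=10

`(lane % 4) + 8*(i / 2)`[11,2]=>11
lane 11=>11/4=2, 11 mod 4=3
i=2  r:2+8=>10  c:2·3+0=>6
row: 11 vs 10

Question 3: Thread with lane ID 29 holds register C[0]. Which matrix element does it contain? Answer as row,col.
7,2

lane 29->29/4=7, 29 mod 4=1
i=0  r:7+0->7  c:2·1+0->2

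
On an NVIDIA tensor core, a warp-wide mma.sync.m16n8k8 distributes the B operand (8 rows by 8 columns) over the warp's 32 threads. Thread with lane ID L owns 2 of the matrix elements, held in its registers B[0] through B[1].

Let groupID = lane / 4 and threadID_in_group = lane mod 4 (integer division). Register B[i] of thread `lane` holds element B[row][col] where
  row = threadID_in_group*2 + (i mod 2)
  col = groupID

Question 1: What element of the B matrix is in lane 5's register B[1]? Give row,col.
3,1

5: G=1,T=1
[1] (1*2+1,1) = (3,1)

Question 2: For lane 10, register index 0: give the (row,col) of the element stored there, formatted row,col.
4,2

lane 10→10/4=2, 10 mod 4=2
i=0  r:2·2+0→4  c:2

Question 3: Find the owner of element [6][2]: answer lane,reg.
c: 2->gid=2  r: 6->tid=3,i&1=0
L=2*4+3=11  i=0=0

11,0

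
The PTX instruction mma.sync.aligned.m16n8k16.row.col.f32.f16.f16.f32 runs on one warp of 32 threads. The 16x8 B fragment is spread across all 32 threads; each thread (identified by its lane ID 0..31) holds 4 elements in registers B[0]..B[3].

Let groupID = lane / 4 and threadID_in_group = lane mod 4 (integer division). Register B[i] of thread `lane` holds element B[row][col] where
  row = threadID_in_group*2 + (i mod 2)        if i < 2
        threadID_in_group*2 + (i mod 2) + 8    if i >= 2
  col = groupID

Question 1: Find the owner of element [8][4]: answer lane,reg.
16,2

c=4→G=4  r=8→rhi=1,T=0,p=0
L=4*4+0=16  i=1*2+0=2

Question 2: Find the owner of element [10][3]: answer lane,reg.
c:3=>grp=3  r:10=>rB=1,tig=1,lo=0
L=3*4+1=13  i=1*2+0=2

13,2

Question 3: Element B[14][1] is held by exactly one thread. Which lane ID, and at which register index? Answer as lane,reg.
7,2

c=1->g=1  r=14->rb=1,t=3,b0=0
L=1*4+3=7  i=1*2+0=2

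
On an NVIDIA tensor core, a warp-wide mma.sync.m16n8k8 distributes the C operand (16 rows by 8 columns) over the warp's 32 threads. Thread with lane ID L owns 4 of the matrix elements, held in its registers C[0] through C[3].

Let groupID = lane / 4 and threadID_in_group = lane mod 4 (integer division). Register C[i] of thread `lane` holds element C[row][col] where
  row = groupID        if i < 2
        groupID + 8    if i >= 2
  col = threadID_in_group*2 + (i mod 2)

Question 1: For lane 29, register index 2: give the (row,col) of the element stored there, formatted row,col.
15,2

L=29->gid=29>>2=7, tid=29&3=1
[2]->row 7+8=15  col 1·2+0=2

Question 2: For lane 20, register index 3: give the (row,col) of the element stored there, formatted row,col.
13,1

lane 20: grp=5 (20/4), tig=0 (20%4)
i=3: r=5+8=13, c=0*2+1=1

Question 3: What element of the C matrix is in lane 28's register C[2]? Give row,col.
15,0

lane 28: G=7 (28/4), T=0 (28%4)
i=2: r=7+8=15, c=0*2+0=0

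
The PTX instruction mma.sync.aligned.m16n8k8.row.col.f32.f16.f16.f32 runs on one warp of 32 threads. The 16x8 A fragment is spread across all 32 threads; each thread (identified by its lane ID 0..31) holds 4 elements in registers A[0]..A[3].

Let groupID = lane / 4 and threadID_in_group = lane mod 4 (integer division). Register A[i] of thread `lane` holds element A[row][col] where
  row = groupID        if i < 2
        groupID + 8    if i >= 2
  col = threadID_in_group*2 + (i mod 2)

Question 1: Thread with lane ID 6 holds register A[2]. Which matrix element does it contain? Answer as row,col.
9,4

lane 6⇒6/4=1, 6 mod 4=2
i=2  r:1+8⇒9  c:2·2+0⇒4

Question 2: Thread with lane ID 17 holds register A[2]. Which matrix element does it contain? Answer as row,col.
lane 17→17/4=4, 17 mod 4=1
i=2  r:4+8→12  c:2·1+0→2

12,2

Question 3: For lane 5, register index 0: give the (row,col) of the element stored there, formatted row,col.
L=5->g=5>>2=1, t=5&3=1
[0]->row 1+0=1  col 1·2+0=2

1,2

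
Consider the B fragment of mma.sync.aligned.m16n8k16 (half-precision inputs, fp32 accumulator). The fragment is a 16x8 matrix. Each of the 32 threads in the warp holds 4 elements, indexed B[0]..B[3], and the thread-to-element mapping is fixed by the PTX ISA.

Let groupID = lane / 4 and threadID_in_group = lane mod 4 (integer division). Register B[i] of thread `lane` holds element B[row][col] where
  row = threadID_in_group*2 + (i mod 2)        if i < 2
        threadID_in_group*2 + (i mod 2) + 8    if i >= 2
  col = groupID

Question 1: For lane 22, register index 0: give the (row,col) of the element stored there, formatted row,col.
L=22=>grp=22>>2=5, tig=22&3=2
[0]=>row 2·2+0+0=4  col grp=5

4,5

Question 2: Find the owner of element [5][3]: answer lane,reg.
c:3=>grp=3  r:5=>rB=0,tig=2,lo=1
L=3*4+2=14  i=0*2+1=1

14,1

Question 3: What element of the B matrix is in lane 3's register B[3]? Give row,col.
3: gr=0,th=3
[3] (3*2+1+8,0) = (15,0)

15,0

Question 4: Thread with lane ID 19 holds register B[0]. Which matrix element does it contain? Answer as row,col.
lane 19->19/4=4, 19 mod 4=3
i=0  r:2·3+0+0->6  c:4

6,4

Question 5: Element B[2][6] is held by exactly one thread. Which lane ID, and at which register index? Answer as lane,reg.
25,0

c=6->g=6  r=2->rb=0,t=1,b0=0
L=6*4+1=25  i=0*2+0=0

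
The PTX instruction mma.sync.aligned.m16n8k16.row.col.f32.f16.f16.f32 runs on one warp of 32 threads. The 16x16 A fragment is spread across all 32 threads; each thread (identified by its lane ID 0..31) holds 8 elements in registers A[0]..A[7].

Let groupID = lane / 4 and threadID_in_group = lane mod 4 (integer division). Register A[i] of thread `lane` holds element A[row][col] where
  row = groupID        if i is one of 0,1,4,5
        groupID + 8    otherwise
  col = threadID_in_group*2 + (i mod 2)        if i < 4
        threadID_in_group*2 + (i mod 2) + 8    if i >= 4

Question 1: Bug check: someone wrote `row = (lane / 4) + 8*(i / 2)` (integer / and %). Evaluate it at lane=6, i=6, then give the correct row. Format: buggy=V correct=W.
buggy=25 correct=9

`(lane / 4) + 8*(i / 2)`[6,6]->25
lane 6: g=1 (6/4), t=2 (6%4)
i=6: r=1+8=9, c=2*2+0+8=12
row: 25 vs 9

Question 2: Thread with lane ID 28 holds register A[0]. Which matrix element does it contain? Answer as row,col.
28: G=7,T=0
[0] (7+0,0*2+0+0) = (7,0)

7,0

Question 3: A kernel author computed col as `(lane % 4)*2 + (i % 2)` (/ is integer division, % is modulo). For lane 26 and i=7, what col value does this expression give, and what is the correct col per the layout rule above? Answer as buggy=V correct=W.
buggy=5 correct=13

`(lane % 4)*2 + (i % 2)`[26,7]→5
lane 26→26/4=6, 26 mod 4=2
i=7  r:6+8→14  c:2·2+1+8→13
col: 5 vs 13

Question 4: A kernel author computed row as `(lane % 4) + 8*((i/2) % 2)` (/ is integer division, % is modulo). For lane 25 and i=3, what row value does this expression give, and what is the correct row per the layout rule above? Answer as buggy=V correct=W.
`(lane % 4) + 8*((i/2) % 2)`[25,3]→9
L=25→G=25>>2=6, T=25&3=1
[3]→row 6+8=14  col 1·2+1+0=3
row: 9 vs 14

buggy=9 correct=14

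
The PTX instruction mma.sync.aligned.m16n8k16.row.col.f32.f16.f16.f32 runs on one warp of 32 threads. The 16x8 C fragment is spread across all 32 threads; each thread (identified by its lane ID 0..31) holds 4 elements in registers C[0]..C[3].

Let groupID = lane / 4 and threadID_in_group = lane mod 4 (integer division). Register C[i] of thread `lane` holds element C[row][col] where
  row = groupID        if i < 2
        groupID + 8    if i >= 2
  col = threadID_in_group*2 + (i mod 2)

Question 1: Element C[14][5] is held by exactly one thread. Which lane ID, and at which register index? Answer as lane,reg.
r=14⇒gr=6,Rb=1  c=5⇒th=2,odd=1
L=6*4+2=26  i=1*2+1=3

26,3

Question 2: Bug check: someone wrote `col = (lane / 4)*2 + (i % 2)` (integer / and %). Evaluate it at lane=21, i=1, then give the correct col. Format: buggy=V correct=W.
buggy=11 correct=3

`(lane / 4)*2 + (i % 2)`[21,1]->11
L=21->g=21>>2=5, t=21&3=1
[1]->row 5+0=5  col 1·2+1=3
col: 11 vs 3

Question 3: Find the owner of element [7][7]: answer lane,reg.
r=7→G=7,rhi=0  c=7→T=3,p=1
L=7*4+3=31  i=0*2+1=1

31,1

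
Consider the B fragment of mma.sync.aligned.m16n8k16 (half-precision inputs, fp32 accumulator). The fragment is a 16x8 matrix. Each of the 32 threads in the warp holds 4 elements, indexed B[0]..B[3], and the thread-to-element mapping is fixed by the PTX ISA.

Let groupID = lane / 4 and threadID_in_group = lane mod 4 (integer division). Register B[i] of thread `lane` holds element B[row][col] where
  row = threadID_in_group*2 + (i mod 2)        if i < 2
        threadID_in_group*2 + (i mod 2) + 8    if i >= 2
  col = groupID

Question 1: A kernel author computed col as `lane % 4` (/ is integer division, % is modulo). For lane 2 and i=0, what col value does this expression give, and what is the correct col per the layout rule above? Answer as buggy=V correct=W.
`lane % 4`[2,0]=>2
2: grp=0,tig=2
[0] (2*2+0+0,0) = (4,0)
col: 2 vs 0

buggy=2 correct=0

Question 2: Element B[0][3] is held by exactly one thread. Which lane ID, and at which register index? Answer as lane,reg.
12,0

c:3=>grp=3  r:0=>rB=0,tig=0,lo=0
L=3*4+0=12  i=0*2+0=0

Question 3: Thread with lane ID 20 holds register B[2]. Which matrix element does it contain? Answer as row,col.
L=20→G=20>>2=5, T=20&3=0
[2]→row 0·2+0+8=8  col G=5

8,5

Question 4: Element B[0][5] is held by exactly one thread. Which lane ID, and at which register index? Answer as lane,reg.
c=5→G=5  r=0→rhi=0,T=0,p=0
L=5*4+0=20  i=0*2+0=0

20,0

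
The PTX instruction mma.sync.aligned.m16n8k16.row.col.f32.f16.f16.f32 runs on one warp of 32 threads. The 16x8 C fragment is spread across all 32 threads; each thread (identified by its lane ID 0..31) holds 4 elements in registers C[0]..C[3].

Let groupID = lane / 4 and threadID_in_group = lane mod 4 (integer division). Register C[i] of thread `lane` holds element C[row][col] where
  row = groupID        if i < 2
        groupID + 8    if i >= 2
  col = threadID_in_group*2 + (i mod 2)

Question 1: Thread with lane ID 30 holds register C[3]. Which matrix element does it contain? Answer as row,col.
30: grp=7,tig=2
[3] (7+8,2*2+1) = (15,5)

15,5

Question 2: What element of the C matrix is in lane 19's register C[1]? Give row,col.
4,7

L=19⇒gr=19>>2=4, th=19&3=3
[1]⇒row 4+0=4  col 3·2+1=7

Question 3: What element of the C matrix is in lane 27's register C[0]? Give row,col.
L=27=>grp=27>>2=6, tig=27&3=3
[0]=>row 6+0=6  col 3·2+0=6

6,6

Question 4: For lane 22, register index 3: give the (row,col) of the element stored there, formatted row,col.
lane 22: g=5 (22/4), t=2 (22%4)
i=3: r=5+8=13, c=2*2+1=5

13,5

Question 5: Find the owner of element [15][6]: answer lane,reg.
31,2

r:15=>grp=7,rB=1  c:6=>tig=3,lo=0
L=7*4+3=31  i=1*2+0=2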